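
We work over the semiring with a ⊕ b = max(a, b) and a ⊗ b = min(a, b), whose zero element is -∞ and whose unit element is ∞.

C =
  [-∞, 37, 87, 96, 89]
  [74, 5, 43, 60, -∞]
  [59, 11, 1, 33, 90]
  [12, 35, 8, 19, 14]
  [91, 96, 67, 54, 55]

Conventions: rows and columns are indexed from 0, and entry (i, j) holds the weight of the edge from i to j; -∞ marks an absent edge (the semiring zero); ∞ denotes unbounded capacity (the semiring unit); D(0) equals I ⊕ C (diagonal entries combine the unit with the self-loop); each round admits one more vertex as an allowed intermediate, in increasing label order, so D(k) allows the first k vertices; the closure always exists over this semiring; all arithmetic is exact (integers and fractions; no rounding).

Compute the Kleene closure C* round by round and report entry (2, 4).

D(0):
  [∞, 37, 87, 96, 89]
  [74, ∞, 43, 60, -∞]
  [59, 11, ∞, 33, 90]
  [12, 35, 8, ∞, 14]
  [91, 96, 67, 54, ∞]
D(1):
  [∞, 37, 87, 96, 89]
  [74, ∞, 74, 74, 74]
  [59, 37, ∞, 59, 90]
  [12, 35, 12, ∞, 14]
  [91, 96, 87, 91, ∞]
D(2):
  [∞, 37, 87, 96, 89]
  [74, ∞, 74, 74, 74]
  [59, 37, ∞, 59, 90]
  [35, 35, 35, ∞, 35]
  [91, 96, 87, 91, ∞]
D(3):
  [∞, 37, 87, 96, 89]
  [74, ∞, 74, 74, 74]
  [59, 37, ∞, 59, 90]
  [35, 35, 35, ∞, 35]
  [91, 96, 87, 91, ∞]
D(4):
  [∞, 37, 87, 96, 89]
  [74, ∞, 74, 74, 74]
  [59, 37, ∞, 59, 90]
  [35, 35, 35, ∞, 35]
  [91, 96, 87, 91, ∞]
D(5):
  [∞, 89, 87, 96, 89]
  [74, ∞, 74, 74, 74]
  [90, 90, ∞, 90, 90]
  [35, 35, 35, ∞, 35]
  [91, 96, 87, 91, ∞]
Answer: C*[2][4] = 90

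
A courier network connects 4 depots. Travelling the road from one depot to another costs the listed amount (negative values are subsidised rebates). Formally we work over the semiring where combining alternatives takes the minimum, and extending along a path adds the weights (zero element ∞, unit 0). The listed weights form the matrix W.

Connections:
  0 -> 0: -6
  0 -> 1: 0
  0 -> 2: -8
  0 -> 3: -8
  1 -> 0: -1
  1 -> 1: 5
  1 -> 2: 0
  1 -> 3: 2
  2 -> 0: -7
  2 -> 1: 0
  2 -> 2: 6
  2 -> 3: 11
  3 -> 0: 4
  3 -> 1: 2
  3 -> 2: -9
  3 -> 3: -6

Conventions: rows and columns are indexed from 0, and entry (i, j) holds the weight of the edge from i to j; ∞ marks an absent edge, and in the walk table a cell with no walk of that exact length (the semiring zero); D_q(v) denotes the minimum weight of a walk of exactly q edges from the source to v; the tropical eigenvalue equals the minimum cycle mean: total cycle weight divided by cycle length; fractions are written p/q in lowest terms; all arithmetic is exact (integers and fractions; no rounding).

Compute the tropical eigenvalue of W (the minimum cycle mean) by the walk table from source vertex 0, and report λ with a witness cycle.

q=0: [0, ∞, ∞, ∞]
q=1: [-6, 0, -8, -8]
q=2: [-15, -8, -17, -14]
q=3: [-24, -17, -23, -23]
q=4: [-30, -24, -32, -32]
Optimal cycle mean attained by: cycle 0->3->2->0, total (-8) + (-9) + (-7), length 3.
Answer: λ = -8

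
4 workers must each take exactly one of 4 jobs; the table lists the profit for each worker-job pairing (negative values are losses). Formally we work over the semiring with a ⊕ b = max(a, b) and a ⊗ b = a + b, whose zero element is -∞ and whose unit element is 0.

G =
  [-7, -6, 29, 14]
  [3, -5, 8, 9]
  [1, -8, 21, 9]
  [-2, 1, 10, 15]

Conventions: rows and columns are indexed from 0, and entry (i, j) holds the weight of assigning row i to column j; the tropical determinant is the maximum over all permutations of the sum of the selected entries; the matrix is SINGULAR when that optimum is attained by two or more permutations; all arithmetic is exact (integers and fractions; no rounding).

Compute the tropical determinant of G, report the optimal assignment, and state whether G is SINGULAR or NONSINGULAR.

σ = (0, 1, 2, 3): (-7) + (-5) + 21 + 15 = 24
σ = (0, 1, 3, 2): (-7) + (-5) + 9 + 10 = 7
σ = (0, 2, 1, 3): (-7) + 8 + (-8) + 15 = 8
σ = (0, 2, 3, 1): (-7) + 8 + 9 + 1 = 11
σ = (0, 3, 1, 2): (-7) + 9 + (-8) + 10 = 4
σ = (0, 3, 2, 1): (-7) + 9 + 21 + 1 = 24
σ = (1, 0, 2, 3): (-6) + 3 + 21 + 15 = 33
σ = (1, 0, 3, 2): (-6) + 3 + 9 + 10 = 16
σ = (1, 2, 0, 3): (-6) + 8 + 1 + 15 = 18
σ = (1, 2, 3, 0): (-6) + 8 + 9 + (-2) = 9
σ = (1, 3, 0, 2): (-6) + 9 + 1 + 10 = 14
σ = (1, 3, 2, 0): (-6) + 9 + 21 + (-2) = 22
σ = (2, 0, 1, 3): 29 + 3 + (-8) + 15 = 39
σ = (2, 0, 3, 1): 29 + 3 + 9 + 1 = 42
σ = (2, 1, 0, 3): 29 + (-5) + 1 + 15 = 40
σ = (2, 1, 3, 0): 29 + (-5) + 9 + (-2) = 31
σ = (2, 3, 0, 1): 29 + 9 + 1 + 1 = 40
σ = (2, 3, 1, 0): 29 + 9 + (-8) + (-2) = 28
σ = (3, 0, 1, 2): 14 + 3 + (-8) + 10 = 19
σ = (3, 0, 2, 1): 14 + 3 + 21 + 1 = 39
σ = (3, 1, 0, 2): 14 + (-5) + 1 + 10 = 20
σ = (3, 1, 2, 0): 14 + (-5) + 21 + (-2) = 28
σ = (3, 2, 0, 1): 14 + 8 + 1 + 1 = 24
σ = (3, 2, 1, 0): 14 + 8 + (-8) + (-2) = 12
Optimal value attained by: σ = (2, 0, 3, 1).
Answer: det⊕(G) = 42; verdict: NONSINGULAR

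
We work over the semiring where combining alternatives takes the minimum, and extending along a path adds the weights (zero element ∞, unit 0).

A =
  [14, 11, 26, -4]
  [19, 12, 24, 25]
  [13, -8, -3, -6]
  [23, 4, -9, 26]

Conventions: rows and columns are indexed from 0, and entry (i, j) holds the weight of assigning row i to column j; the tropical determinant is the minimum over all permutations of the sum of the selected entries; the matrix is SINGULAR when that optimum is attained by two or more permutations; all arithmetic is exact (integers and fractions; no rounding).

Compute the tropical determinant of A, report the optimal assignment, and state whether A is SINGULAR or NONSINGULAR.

σ = (0, 1, 2, 3): 14 + 12 + (-3) + 26 = 49
σ = (0, 1, 3, 2): 14 + 12 + (-6) + (-9) = 11
σ = (0, 2, 1, 3): 14 + 24 + (-8) + 26 = 56
σ = (0, 2, 3, 1): 14 + 24 + (-6) + 4 = 36
σ = (0, 3, 1, 2): 14 + 25 + (-8) + (-9) = 22
σ = (0, 3, 2, 1): 14 + 25 + (-3) + 4 = 40
σ = (1, 0, 2, 3): 11 + 19 + (-3) + 26 = 53
σ = (1, 0, 3, 2): 11 + 19 + (-6) + (-9) = 15
σ = (1, 2, 0, 3): 11 + 24 + 13 + 26 = 74
σ = (1, 2, 3, 0): 11 + 24 + (-6) + 23 = 52
σ = (1, 3, 0, 2): 11 + 25 + 13 + (-9) = 40
σ = (1, 3, 2, 0): 11 + 25 + (-3) + 23 = 56
σ = (2, 0, 1, 3): 26 + 19 + (-8) + 26 = 63
σ = (2, 0, 3, 1): 26 + 19 + (-6) + 4 = 43
σ = (2, 1, 0, 3): 26 + 12 + 13 + 26 = 77
σ = (2, 1, 3, 0): 26 + 12 + (-6) + 23 = 55
σ = (2, 3, 0, 1): 26 + 25 + 13 + 4 = 68
σ = (2, 3, 1, 0): 26 + 25 + (-8) + 23 = 66
σ = (3, 0, 1, 2): (-4) + 19 + (-8) + (-9) = -2
σ = (3, 0, 2, 1): (-4) + 19 + (-3) + 4 = 16
σ = (3, 1, 0, 2): (-4) + 12 + 13 + (-9) = 12
σ = (3, 1, 2, 0): (-4) + 12 + (-3) + 23 = 28
σ = (3, 2, 0, 1): (-4) + 24 + 13 + 4 = 37
σ = (3, 2, 1, 0): (-4) + 24 + (-8) + 23 = 35
Optimal value attained by: σ = (3, 0, 1, 2).
Answer: det⊕(A) = -2; verdict: NONSINGULAR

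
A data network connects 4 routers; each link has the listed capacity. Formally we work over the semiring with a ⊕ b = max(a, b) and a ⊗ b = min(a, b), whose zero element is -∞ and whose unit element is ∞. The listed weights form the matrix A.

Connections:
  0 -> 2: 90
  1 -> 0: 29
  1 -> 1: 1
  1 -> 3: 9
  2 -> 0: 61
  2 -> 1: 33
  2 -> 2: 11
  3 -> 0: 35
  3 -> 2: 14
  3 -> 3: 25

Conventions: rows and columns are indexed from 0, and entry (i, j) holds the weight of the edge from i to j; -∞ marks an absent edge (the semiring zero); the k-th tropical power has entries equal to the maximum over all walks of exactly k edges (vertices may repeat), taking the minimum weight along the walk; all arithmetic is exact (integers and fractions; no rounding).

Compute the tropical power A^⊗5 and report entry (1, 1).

A^⊗2:
  [61, 33, 11, -∞]
  [9, 1, 29, 9]
  [29, 11, 61, 9]
  [25, 14, 35, 25]
A^⊗3:
  [29, 11, 61, 9]
  [29, 29, 11, 9]
  [61, 33, 29, 9]
  [35, 33, 25, 25]
A^⊗4:
  [61, 33, 29, 9]
  [29, 11, 29, 9]
  [29, 29, 61, 9]
  [29, 25, 35, 25]
A^⊗5:
  [29, 29, 61, 9]
  [29, 29, 29, 9]
  [61, 33, 29, 9]
  [35, 33, 29, 25]
Key observation: the optimum is the walk 1->0->2->0->2->1, with weight 29 min 90 min 61 min 90 min 33 = 29.
Optimal value attained by: walk 1->0->2->0->2->1.
Answer: (A^⊗5)[1][1] = 29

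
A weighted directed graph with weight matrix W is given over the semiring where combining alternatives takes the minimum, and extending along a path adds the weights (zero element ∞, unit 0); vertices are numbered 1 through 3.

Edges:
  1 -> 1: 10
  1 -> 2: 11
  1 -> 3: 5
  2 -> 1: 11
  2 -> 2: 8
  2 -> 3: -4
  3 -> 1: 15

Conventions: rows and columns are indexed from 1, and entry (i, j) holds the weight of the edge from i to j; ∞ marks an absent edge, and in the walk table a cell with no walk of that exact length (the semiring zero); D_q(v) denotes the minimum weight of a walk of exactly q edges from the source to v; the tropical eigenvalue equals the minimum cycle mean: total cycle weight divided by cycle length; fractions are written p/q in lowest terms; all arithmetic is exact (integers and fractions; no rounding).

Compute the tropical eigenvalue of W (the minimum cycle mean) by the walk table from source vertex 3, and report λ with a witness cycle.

q=0: [∞, ∞, 0]
q=1: [15, ∞, ∞]
q=2: [25, 26, 20]
q=3: [35, 34, 22]
Optimal cycle mean attained by: cycle 1->2->3->1, total 11 + (-4) + 15, length 3.
Answer: λ = 22/3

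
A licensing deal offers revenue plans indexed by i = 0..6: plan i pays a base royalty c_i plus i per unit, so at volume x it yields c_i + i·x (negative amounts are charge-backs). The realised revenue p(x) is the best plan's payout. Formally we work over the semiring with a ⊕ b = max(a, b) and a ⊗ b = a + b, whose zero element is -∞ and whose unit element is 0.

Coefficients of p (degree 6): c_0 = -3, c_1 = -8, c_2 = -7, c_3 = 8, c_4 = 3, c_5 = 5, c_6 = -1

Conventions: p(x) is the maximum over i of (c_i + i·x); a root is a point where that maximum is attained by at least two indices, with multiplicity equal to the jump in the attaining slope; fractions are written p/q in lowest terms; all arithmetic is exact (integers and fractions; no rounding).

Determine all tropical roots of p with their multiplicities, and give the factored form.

hull edge (i=0, c=-3) to (i=3, c=8): slope 11/3, span 3
hull edge (i=3, c=8) to (i=5, c=5): slope -3/2, span 2
hull edge (i=5, c=5) to (i=6, c=-1): slope -6, span 1
Factored form: p(x) = -1 ⊗ (x ⊕ (-11/3)) ⊗ (x ⊕ (-11/3)) ⊗ (x ⊕ (-11/3)) ⊗ (x ⊕ 3/2) ⊗ (x ⊕ 3/2) ⊗ (x ⊕ 6)
Answer: roots = -11/3 (mult 3), 3/2 (mult 2), 6 (mult 1)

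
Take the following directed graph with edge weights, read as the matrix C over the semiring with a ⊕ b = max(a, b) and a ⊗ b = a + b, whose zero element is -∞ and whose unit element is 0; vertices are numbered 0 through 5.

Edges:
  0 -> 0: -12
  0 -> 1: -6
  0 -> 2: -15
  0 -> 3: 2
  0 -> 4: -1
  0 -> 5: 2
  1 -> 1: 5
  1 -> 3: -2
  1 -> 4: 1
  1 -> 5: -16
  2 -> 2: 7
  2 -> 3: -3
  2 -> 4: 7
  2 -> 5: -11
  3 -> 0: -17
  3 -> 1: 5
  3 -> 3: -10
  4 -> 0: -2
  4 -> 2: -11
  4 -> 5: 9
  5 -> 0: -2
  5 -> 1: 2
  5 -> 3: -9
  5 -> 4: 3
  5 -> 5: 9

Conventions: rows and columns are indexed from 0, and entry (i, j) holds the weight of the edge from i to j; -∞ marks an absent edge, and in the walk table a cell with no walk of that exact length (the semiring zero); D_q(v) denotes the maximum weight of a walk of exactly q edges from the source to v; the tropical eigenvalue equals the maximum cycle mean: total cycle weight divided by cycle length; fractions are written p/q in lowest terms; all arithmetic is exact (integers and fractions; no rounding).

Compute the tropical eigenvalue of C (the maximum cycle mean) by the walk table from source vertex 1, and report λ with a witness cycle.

q=0: [-∞, 0, -∞, -∞, -∞, -∞]
q=1: [-∞, 5, -∞, -2, 1, -16]
q=2: [-1, 10, -10, 3, 6, 10]
q=3: [8, 15, -3, 8, 13, 19]
q=4: [17, 21, 4, 13, 22, 28]
q=5: [26, 30, 11, 19, 31, 37]
q=6: [35, 39, 20, 28, 40, 46]
Optimal cycle mean attained by: cycle 5->5, total 9, length 1.
Answer: λ = 9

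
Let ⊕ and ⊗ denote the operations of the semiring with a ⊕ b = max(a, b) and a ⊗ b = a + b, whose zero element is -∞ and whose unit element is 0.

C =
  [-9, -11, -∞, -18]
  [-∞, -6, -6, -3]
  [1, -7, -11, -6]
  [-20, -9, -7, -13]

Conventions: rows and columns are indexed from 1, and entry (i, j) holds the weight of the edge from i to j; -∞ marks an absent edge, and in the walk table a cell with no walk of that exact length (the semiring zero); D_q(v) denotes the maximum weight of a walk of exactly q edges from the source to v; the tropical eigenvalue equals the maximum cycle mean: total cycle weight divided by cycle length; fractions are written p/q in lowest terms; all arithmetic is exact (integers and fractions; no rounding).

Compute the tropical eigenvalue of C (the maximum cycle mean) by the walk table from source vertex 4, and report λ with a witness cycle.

q=0: [-∞, -∞, -∞, 0]
q=1: [-20, -9, -7, -13]
q=2: [-6, -14, -15, -12]
q=3: [-14, -17, -19, -17]
q=4: [-18, -23, -23, -20]
Optimal cycle mean attained by: cycle 1->2->4->3->1, total (-11) + (-3) + (-7) + 1, length 4.
Answer: λ = -5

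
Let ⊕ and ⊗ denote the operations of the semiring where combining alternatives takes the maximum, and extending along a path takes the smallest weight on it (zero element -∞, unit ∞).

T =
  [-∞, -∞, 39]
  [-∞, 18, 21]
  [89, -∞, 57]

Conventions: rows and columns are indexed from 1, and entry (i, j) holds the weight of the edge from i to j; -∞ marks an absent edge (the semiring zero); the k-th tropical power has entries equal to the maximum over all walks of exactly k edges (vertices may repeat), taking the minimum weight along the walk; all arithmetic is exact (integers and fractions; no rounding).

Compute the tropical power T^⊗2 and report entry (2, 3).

T^⊗2:
  [39, -∞, 39]
  [21, 18, 21]
  [57, -∞, 57]
Key observation: the optimum is the walk 2->3->3, with weight 21 min 57 = 21.
Optimal value attained by: walk 2->3->3.
Answer: (T^⊗2)[2][3] = 21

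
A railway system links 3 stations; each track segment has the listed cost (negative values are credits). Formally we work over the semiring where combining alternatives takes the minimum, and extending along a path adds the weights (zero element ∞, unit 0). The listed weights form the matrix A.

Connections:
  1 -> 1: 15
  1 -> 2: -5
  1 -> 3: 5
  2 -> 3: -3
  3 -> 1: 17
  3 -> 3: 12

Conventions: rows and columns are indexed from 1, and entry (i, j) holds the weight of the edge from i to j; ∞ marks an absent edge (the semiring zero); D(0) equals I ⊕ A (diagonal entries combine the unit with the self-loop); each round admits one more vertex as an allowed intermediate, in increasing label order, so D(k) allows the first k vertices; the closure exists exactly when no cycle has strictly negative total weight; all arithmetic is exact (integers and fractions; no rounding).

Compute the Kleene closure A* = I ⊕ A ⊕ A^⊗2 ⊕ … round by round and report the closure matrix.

D(0):
  [0, -5, 5]
  [∞, 0, -3]
  [17, ∞, 0]
D(1):
  [0, -5, 5]
  [∞, 0, -3]
  [17, 12, 0]
D(2):
  [0, -5, -8]
  [∞, 0, -3]
  [17, 12, 0]
D(3):
  [0, -5, -8]
  [14, 0, -3]
  [17, 12, 0]
Answer: A* = [[0, -5, -8], [14, 0, -3], [17, 12, 0]]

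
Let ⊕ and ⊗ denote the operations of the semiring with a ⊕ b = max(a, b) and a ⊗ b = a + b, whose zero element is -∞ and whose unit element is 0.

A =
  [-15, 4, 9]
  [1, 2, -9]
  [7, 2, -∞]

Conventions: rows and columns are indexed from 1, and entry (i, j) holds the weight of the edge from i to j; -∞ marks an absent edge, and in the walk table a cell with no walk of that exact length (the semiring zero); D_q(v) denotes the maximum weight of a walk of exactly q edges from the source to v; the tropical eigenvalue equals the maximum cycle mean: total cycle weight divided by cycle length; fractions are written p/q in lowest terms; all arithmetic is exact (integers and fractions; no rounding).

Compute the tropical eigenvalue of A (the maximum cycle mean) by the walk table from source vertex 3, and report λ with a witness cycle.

q=0: [-∞, -∞, 0]
q=1: [7, 2, -∞]
q=2: [3, 11, 16]
q=3: [23, 18, 12]
Optimal cycle mean attained by: cycle 1->3->1, total 9 + 7, length 2.
Answer: λ = 8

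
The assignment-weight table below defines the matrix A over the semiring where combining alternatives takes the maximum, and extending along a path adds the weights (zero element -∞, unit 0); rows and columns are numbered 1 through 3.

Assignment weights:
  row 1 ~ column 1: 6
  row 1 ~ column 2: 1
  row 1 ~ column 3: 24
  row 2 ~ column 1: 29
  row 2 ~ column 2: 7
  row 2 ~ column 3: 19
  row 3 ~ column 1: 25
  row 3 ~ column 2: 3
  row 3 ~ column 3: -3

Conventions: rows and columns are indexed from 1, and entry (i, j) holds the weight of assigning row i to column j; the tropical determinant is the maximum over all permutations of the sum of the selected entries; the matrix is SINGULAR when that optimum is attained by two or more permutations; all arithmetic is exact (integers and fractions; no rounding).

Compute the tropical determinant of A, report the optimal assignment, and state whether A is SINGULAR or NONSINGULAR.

σ = (1, 2, 3): 6 + 7 + (-3) = 10
σ = (1, 3, 2): 6 + 19 + 3 = 28
σ = (2, 1, 3): 1 + 29 + (-3) = 27
σ = (2, 3, 1): 1 + 19 + 25 = 45
σ = (3, 1, 2): 24 + 29 + 3 = 56
σ = (3, 2, 1): 24 + 7 + 25 = 56
Optimal value attained by: σ = (3, 1, 2).
Answer: det⊕(A) = 56; verdict: SINGULAR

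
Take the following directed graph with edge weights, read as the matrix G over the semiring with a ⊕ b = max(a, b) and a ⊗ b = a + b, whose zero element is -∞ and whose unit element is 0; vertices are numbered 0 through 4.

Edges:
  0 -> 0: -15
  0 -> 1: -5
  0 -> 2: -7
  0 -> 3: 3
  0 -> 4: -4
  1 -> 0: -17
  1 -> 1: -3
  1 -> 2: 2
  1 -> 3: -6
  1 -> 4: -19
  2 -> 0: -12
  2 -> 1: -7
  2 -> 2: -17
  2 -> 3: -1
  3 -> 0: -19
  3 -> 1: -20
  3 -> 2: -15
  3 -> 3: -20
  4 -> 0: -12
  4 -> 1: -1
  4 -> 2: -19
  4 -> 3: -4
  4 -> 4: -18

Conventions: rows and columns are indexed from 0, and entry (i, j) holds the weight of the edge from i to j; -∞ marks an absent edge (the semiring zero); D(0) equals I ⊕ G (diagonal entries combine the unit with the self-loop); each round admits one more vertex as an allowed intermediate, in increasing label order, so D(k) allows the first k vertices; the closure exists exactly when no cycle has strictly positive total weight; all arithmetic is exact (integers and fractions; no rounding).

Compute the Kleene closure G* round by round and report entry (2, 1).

D(0):
  [0, -5, -7, 3, -4]
  [-17, 0, 2, -6, -19]
  [-12, -7, 0, -1, -∞]
  [-19, -20, -15, 0, -∞]
  [-12, -1, -19, -4, 0]
D(1):
  [0, -5, -7, 3, -4]
  [-17, 0, 2, -6, -19]
  [-12, -7, 0, -1, -16]
  [-19, -20, -15, 0, -23]
  [-12, -1, -19, -4, 0]
D(2):
  [0, -5, -3, 3, -4]
  [-17, 0, 2, -6, -19]
  [-12, -7, 0, -1, -16]
  [-19, -20, -15, 0, -23]
  [-12, -1, 1, -4, 0]
D(3):
  [0, -5, -3, 3, -4]
  [-10, 0, 2, 1, -14]
  [-12, -7, 0, -1, -16]
  [-19, -20, -15, 0, -23]
  [-11, -1, 1, 0, 0]
D(4):
  [0, -5, -3, 3, -4]
  [-10, 0, 2, 1, -14]
  [-12, -7, 0, -1, -16]
  [-19, -20, -15, 0, -23]
  [-11, -1, 1, 0, 0]
D(5):
  [0, -5, -3, 3, -4]
  [-10, 0, 2, 1, -14]
  [-12, -7, 0, -1, -16]
  [-19, -20, -15, 0, -23]
  [-11, -1, 1, 0, 0]
Answer: G*[2][1] = -7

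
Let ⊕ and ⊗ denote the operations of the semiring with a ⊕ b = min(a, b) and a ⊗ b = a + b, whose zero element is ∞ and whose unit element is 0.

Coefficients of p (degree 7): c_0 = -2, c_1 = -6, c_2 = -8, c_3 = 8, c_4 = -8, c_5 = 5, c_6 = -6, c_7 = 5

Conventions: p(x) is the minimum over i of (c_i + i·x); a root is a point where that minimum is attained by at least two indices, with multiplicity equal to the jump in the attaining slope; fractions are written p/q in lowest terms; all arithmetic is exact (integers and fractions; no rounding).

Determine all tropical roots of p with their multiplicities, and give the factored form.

hull edge (i=0, c=-2) to (i=1, c=-6): slope -4, span 1
hull edge (i=1, c=-6) to (i=2, c=-8): slope -2, span 1
hull edge (i=2, c=-8) to (i=4, c=-8): slope 0, span 2
hull edge (i=4, c=-8) to (i=6, c=-6): slope 1, span 2
hull edge (i=6, c=-6) to (i=7, c=5): slope 11, span 1
Factored form: p(x) = 5 ⊗ (x ⊕ (-11)) ⊗ (x ⊕ (-1)) ⊗ (x ⊕ (-1)) ⊗ (x ⊕ 0) ⊗ (x ⊕ 0) ⊗ (x ⊕ 2) ⊗ (x ⊕ 4)
Answer: roots = -11 (mult 1), -1 (mult 2), 0 (mult 2), 2 (mult 1), 4 (mult 1)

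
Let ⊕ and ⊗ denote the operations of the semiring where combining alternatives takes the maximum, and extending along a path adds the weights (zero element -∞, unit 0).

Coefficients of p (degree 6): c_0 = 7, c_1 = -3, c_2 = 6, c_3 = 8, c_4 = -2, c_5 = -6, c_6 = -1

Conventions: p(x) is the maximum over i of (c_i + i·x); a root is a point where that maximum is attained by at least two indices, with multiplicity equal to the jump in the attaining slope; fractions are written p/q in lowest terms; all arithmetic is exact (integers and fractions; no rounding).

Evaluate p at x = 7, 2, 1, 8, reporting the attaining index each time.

p(7) = max(7+0·7=7, -3+1·7=4, 6+2·7=20, 8+3·7=29, -2+4·7=26, -6+5·7=29, -1+6·7=41) = 41 (attained by i=6)
p(2) = max(7+0·2=7, -3+1·2=-1, 6+2·2=10, 8+3·2=14, -2+4·2=6, -6+5·2=4, -1+6·2=11) = 14 (attained by i=3)
p(1) = max(7+0·1=7, -3+1·1=-2, 6+2·1=8, 8+3·1=11, -2+4·1=2, -6+5·1=-1, -1+6·1=5) = 11 (attained by i=3)
p(8) = max(7+0·8=7, -3+1·8=5, 6+2·8=22, 8+3·8=32, -2+4·8=30, -6+5·8=34, -1+6·8=47) = 47 (attained by i=6)
Answer: p(7) = 41; p(2) = 14; p(1) = 11; p(8) = 47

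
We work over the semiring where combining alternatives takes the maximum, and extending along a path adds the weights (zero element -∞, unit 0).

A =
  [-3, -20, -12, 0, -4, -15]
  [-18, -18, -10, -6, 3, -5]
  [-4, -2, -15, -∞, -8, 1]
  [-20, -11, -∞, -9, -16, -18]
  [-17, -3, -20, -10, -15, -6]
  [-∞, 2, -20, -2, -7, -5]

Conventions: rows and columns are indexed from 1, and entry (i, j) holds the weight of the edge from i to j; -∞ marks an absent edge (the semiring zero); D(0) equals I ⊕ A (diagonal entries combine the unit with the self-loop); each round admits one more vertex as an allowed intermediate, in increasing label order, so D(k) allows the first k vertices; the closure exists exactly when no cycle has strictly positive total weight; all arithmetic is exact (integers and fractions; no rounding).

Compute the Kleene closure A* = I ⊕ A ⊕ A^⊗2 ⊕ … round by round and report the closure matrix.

D(0):
  [0, -20, -12, 0, -4, -15]
  [-18, 0, -10, -6, 3, -5]
  [-4, -2, 0, -∞, -8, 1]
  [-20, -11, -∞, 0, -16, -18]
  [-17, -3, -20, -10, 0, -6]
  [-∞, 2, -20, -2, -7, 0]
D(1):
  [0, -20, -12, 0, -4, -15]
  [-18, 0, -10, -6, 3, -5]
  [-4, -2, 0, -4, -8, 1]
  [-20, -11, -32, 0, -16, -18]
  [-17, -3, -20, -10, 0, -6]
  [-∞, 2, -20, -2, -7, 0]
D(2):
  [0, -20, -12, 0, -4, -15]
  [-18, 0, -10, -6, 3, -5]
  [-4, -2, 0, -4, 1, 1]
  [-20, -11, -21, 0, -8, -16]
  [-17, -3, -13, -9, 0, -6]
  [-16, 2, -8, -2, 5, 0]
D(3):
  [0, -14, -12, 0, -4, -11]
  [-14, 0, -10, -6, 3, -5]
  [-4, -2, 0, -4, 1, 1]
  [-20, -11, -21, 0, -8, -16]
  [-17, -3, -13, -9, 0, -6]
  [-12, 2, -8, -2, 5, 0]
D(4):
  [0, -11, -12, 0, -4, -11]
  [-14, 0, -10, -6, 3, -5]
  [-4, -2, 0, -4, 1, 1]
  [-20, -11, -21, 0, -8, -16]
  [-17, -3, -13, -9, 0, -6]
  [-12, 2, -8, -2, 5, 0]
D(5):
  [0, -7, -12, 0, -4, -10]
  [-14, 0, -10, -6, 3, -3]
  [-4, -2, 0, -4, 1, 1]
  [-20, -11, -21, 0, -8, -14]
  [-17, -3, -13, -9, 0, -6]
  [-12, 2, -8, -2, 5, 0]
D(6):
  [0, -7, -12, 0, -4, -10]
  [-14, 0, -10, -5, 3, -3]
  [-4, 3, 0, -1, 6, 1]
  [-20, -11, -21, 0, -8, -14]
  [-17, -3, -13, -8, 0, -6]
  [-12, 2, -8, -2, 5, 0]
Answer: A* = [[0, -7, -12, 0, -4, -10], [-14, 0, -10, -5, 3, -3], [-4, 3, 0, -1, 6, 1], [-20, -11, -21, 0, -8, -14], [-17, -3, -13, -8, 0, -6], [-12, 2, -8, -2, 5, 0]]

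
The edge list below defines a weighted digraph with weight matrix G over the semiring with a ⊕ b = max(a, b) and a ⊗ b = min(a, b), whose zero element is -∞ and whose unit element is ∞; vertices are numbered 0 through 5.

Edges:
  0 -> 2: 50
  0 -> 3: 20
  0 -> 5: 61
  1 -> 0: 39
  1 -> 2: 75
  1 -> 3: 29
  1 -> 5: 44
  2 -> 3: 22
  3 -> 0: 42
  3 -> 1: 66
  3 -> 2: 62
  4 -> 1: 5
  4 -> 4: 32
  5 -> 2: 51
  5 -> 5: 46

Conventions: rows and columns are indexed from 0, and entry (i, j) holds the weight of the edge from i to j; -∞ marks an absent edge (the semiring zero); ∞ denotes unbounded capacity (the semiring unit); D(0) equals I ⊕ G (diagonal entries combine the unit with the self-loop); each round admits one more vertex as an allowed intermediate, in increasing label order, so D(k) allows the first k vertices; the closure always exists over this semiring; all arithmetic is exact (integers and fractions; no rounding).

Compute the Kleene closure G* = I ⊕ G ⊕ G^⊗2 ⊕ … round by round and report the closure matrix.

D(0):
  [∞, -∞, 50, 20, -∞, 61]
  [39, ∞, 75, 29, -∞, 44]
  [-∞, -∞, ∞, 22, -∞, -∞]
  [42, 66, 62, ∞, -∞, -∞]
  [-∞, 5, -∞, -∞, ∞, -∞]
  [-∞, -∞, 51, -∞, -∞, ∞]
D(1):
  [∞, -∞, 50, 20, -∞, 61]
  [39, ∞, 75, 29, -∞, 44]
  [-∞, -∞, ∞, 22, -∞, -∞]
  [42, 66, 62, ∞, -∞, 42]
  [-∞, 5, -∞, -∞, ∞, -∞]
  [-∞, -∞, 51, -∞, -∞, ∞]
D(2):
  [∞, -∞, 50, 20, -∞, 61]
  [39, ∞, 75, 29, -∞, 44]
  [-∞, -∞, ∞, 22, -∞, -∞]
  [42, 66, 66, ∞, -∞, 44]
  [5, 5, 5, 5, ∞, 5]
  [-∞, -∞, 51, -∞, -∞, ∞]
D(3):
  [∞, -∞, 50, 22, -∞, 61]
  [39, ∞, 75, 29, -∞, 44]
  [-∞, -∞, ∞, 22, -∞, -∞]
  [42, 66, 66, ∞, -∞, 44]
  [5, 5, 5, 5, ∞, 5]
  [-∞, -∞, 51, 22, -∞, ∞]
D(4):
  [∞, 22, 50, 22, -∞, 61]
  [39, ∞, 75, 29, -∞, 44]
  [22, 22, ∞, 22, -∞, 22]
  [42, 66, 66, ∞, -∞, 44]
  [5, 5, 5, 5, ∞, 5]
  [22, 22, 51, 22, -∞, ∞]
D(5):
  [∞, 22, 50, 22, -∞, 61]
  [39, ∞, 75, 29, -∞, 44]
  [22, 22, ∞, 22, -∞, 22]
  [42, 66, 66, ∞, -∞, 44]
  [5, 5, 5, 5, ∞, 5]
  [22, 22, 51, 22, -∞, ∞]
D(6):
  [∞, 22, 51, 22, -∞, 61]
  [39, ∞, 75, 29, -∞, 44]
  [22, 22, ∞, 22, -∞, 22]
  [42, 66, 66, ∞, -∞, 44]
  [5, 5, 5, 5, ∞, 5]
  [22, 22, 51, 22, -∞, ∞]
Answer: G* = [[∞, 22, 51, 22, -∞, 61], [39, ∞, 75, 29, -∞, 44], [22, 22, ∞, 22, -∞, 22], [42, 66, 66, ∞, -∞, 44], [5, 5, 5, 5, ∞, 5], [22, 22, 51, 22, -∞, ∞]]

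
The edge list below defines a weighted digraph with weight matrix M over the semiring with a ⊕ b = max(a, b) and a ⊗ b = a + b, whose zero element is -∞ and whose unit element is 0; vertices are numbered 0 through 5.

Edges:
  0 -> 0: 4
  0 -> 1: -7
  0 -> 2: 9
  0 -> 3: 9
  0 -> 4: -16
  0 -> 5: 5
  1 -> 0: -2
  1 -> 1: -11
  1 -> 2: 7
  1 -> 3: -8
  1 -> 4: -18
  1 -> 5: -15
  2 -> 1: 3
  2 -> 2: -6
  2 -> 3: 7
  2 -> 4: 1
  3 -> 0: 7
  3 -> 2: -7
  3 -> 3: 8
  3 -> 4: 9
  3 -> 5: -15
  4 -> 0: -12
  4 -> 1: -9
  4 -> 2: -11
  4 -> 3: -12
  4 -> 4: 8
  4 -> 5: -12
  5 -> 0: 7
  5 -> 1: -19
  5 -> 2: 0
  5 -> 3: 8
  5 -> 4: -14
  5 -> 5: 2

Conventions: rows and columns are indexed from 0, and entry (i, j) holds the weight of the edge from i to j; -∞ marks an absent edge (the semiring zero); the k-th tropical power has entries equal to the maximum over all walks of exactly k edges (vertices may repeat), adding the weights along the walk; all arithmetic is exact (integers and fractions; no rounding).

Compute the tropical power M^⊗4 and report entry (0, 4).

M^⊗2:
  [16, 12, 13, 17, 18, 9]
  [2, 10, 7, 14, 8, 3]
  [14, -3, 10, 15, 16, -8]
  [15, 0, 16, 16, 17, 12]
  [-4, -1, -2, -3, 16, -4]
  [15, 3, 16, 16, 17, 12]
M^⊗3:
  [24, 16, 25, 25, 26, 21]
  [21, 10, 17, 22, 23, 7]
  [22, 13, 23, 23, 24, 19]
  [23, 19, 24, 24, 25, 20]
  [4, 7, 6, 5, 24, 4]
  [23, 19, 24, 24, 25, 20]
M^⊗4:
  [32, 28, 33, 33, 34, 29]
  [29, 20, 30, 30, 31, 26]
  [30, 26, 31, 31, 32, 27]
  [31, 27, 32, 32, 33, 28]
  [12, 15, 14, 13, 32, 12]
  [31, 27, 32, 32, 33, 28]
Key observation: the optimum is the walk 0->3->0->3->4, with weight 9 + 7 + 9 + 9 = 34.
Optimal value attained by: walk 0->3->0->3->4.
Answer: (M^⊗4)[0][4] = 34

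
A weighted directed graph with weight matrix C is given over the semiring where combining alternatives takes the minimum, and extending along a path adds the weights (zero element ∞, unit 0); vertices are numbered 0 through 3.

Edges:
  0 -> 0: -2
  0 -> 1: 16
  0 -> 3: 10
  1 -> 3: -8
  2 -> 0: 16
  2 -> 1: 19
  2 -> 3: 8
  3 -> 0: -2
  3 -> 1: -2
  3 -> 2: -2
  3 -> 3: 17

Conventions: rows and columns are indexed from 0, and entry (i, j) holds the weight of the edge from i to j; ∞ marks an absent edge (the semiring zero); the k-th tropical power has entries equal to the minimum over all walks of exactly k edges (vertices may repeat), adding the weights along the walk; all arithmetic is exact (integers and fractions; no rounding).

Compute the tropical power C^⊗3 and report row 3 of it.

C^⊗2:
  [-4, 8, 8, 8]
  [-10, -10, -10, 9]
  [6, 6, 6, 11]
  [-4, 14, 15, -10]
C^⊗3:
  [-6, 6, 6, 0]
  [-12, 6, 7, -18]
  [4, 9, 9, -2]
  [-12, -12, -12, 6]
Answer: row 3 of C^⊗3 = [-12, -12, -12, 6]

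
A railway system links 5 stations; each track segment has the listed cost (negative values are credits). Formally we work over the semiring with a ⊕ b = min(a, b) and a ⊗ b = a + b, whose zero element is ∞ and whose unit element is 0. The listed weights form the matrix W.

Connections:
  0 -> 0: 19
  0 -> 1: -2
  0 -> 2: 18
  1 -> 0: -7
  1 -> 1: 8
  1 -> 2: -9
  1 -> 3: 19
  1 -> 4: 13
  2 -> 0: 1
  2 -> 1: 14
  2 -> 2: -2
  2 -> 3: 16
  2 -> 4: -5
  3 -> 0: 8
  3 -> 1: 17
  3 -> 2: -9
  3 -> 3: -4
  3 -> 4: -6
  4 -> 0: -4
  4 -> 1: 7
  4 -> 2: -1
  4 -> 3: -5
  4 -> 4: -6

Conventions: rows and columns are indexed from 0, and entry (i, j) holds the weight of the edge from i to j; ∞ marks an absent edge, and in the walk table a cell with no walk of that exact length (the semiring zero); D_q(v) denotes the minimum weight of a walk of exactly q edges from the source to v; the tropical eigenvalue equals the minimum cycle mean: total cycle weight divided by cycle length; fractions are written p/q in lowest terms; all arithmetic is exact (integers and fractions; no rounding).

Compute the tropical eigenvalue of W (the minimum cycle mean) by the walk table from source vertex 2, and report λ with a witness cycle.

q=0: [∞, ∞, 0, ∞, ∞]
q=1: [1, 14, -2, 16, -5]
q=2: [-9, -1, -6, -10, -11]
q=3: [-15, -11, -19, -16, -17]
q=4: [-21, -17, -25, -22, -24]
q=5: [-28, -23, -31, -29, -30]
Optimal cycle mean attained by: cycle 2->4->3->2, total (-5) + (-5) + (-9), length 3.
Answer: λ = -19/3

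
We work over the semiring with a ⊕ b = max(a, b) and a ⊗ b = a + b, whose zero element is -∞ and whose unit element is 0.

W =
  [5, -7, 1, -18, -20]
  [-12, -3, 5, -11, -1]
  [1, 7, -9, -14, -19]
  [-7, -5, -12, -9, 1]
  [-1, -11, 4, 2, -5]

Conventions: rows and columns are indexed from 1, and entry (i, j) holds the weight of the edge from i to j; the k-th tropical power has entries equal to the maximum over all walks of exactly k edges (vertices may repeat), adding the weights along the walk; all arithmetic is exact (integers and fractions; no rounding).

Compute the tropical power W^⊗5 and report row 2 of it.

W^⊗2:
  [10, 8, 6, -13, -8]
  [6, 12, 3, 1, -4]
  [6, 4, 12, -4, 6]
  [0, -5, 5, 3, -4]
  [5, 11, 0, -3, 3]
W^⊗3:
  [15, 13, 13, -3, 7]
  [11, 10, 17, 1, 11]
  [13, 19, 10, 8, 3]
  [6, 12, 1, -2, 4]
  [10, 8, 16, 5, 10]
W^⊗4:
  [20, 20, 18, 9, 12]
  [18, 24, 15, 13, 9]
  [18, 17, 24, 8, 18]
  [11, 9, 17, 6, 11]
  [17, 23, 14, 12, 7]
W^⊗5:
  [25, 25, 25, 14, 19]
  [23, 22, 29, 13, 23]
  [25, 31, 22, 20, 16]
  [18, 24, 15, 13, 8]
  [22, 21, 28, 12, 22]
Answer: row 2 of W^⊗5 = [23, 22, 29, 13, 23]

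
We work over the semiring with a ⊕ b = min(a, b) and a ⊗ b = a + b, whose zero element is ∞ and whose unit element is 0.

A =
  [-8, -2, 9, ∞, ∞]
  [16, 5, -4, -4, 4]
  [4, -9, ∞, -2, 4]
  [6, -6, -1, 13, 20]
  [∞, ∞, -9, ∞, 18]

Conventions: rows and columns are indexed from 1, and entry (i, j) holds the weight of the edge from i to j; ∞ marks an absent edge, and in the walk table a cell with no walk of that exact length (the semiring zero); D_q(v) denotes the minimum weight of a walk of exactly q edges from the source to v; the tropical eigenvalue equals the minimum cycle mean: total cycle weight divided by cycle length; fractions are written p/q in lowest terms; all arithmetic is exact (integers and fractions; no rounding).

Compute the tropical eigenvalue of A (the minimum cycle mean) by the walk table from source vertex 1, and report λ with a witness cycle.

q=0: [0, ∞, ∞, ∞, ∞]
q=1: [-8, -2, 9, ∞, ∞]
q=2: [-16, -10, -6, -6, 2]
q=3: [-24, -18, -14, -14, -6]
q=4: [-32, -26, -22, -22, -14]
q=5: [-40, -34, -30, -30, -22]
Optimal cycle mean attained by: cycle 1->1, total (-8), length 1.
Answer: λ = -8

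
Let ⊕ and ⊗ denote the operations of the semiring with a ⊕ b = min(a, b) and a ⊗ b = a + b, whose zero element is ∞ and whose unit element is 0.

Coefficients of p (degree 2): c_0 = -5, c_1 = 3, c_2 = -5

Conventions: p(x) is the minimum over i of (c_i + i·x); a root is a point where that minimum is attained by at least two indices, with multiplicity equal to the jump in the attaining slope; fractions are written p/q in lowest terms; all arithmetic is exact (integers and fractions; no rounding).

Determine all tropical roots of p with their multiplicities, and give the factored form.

hull edge (i=0, c=-5) to (i=2, c=-5): slope 0, span 2
Factored form: p(x) = -5 ⊗ (x ⊕ 0) ⊗ (x ⊕ 0)
Answer: roots = 0 (mult 2)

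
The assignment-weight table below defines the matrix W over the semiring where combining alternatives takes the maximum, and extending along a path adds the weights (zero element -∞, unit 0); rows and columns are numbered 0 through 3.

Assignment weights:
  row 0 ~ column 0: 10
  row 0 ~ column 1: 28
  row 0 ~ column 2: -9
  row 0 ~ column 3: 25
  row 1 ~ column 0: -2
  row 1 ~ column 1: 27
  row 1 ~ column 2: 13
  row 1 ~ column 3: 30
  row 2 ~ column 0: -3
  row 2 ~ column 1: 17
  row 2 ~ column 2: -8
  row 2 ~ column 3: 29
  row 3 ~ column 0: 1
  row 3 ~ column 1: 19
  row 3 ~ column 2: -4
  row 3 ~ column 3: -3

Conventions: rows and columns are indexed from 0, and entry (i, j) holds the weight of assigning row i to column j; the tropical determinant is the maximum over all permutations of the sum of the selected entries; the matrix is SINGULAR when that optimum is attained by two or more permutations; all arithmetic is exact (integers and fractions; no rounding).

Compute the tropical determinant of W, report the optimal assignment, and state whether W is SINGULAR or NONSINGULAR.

σ = (0, 1, 2, 3): 10 + 27 + (-8) + (-3) = 26
σ = (0, 1, 3, 2): 10 + 27 + 29 + (-4) = 62
σ = (0, 2, 1, 3): 10 + 13 + 17 + (-3) = 37
σ = (0, 2, 3, 1): 10 + 13 + 29 + 19 = 71
σ = (0, 3, 1, 2): 10 + 30 + 17 + (-4) = 53
σ = (0, 3, 2, 1): 10 + 30 + (-8) + 19 = 51
σ = (1, 0, 2, 3): 28 + (-2) + (-8) + (-3) = 15
σ = (1, 0, 3, 2): 28 + (-2) + 29 + (-4) = 51
σ = (1, 2, 0, 3): 28 + 13 + (-3) + (-3) = 35
σ = (1, 2, 3, 0): 28 + 13 + 29 + 1 = 71
σ = (1, 3, 0, 2): 28 + 30 + (-3) + (-4) = 51
σ = (1, 3, 2, 0): 28 + 30 + (-8) + 1 = 51
σ = (2, 0, 1, 3): (-9) + (-2) + 17 + (-3) = 3
σ = (2, 0, 3, 1): (-9) + (-2) + 29 + 19 = 37
σ = (2, 1, 0, 3): (-9) + 27 + (-3) + (-3) = 12
σ = (2, 1, 3, 0): (-9) + 27 + 29 + 1 = 48
σ = (2, 3, 0, 1): (-9) + 30 + (-3) + 19 = 37
σ = (2, 3, 1, 0): (-9) + 30 + 17 + 1 = 39
σ = (3, 0, 1, 2): 25 + (-2) + 17 + (-4) = 36
σ = (3, 0, 2, 1): 25 + (-2) + (-8) + 19 = 34
σ = (3, 1, 0, 2): 25 + 27 + (-3) + (-4) = 45
σ = (3, 1, 2, 0): 25 + 27 + (-8) + 1 = 45
σ = (3, 2, 0, 1): 25 + 13 + (-3) + 19 = 54
σ = (3, 2, 1, 0): 25 + 13 + 17 + 1 = 56
Optimal value attained by: σ = (0, 2, 3, 1).
Answer: det⊕(W) = 71; verdict: SINGULAR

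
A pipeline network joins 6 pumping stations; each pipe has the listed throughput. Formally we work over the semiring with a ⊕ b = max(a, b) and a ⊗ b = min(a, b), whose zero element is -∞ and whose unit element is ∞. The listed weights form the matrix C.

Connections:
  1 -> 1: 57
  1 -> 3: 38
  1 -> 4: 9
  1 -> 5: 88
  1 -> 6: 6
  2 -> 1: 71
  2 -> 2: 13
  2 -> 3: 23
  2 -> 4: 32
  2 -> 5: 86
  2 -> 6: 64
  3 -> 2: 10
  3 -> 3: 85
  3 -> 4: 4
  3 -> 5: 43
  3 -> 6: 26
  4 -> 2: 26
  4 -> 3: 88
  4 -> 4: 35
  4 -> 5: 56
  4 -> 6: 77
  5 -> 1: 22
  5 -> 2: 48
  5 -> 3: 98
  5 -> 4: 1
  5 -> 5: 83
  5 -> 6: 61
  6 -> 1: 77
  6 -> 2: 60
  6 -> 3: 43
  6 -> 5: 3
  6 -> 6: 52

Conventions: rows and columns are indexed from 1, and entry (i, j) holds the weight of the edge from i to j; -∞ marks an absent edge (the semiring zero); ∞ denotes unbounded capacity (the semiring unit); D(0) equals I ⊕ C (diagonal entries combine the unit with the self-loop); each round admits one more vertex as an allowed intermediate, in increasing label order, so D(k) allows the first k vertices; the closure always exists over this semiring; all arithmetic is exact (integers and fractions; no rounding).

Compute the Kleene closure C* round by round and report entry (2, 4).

D(0):
  [∞, -∞, 38, 9, 88, 6]
  [71, ∞, 23, 32, 86, 64]
  [-∞, 10, ∞, 4, 43, 26]
  [-∞, 26, 88, ∞, 56, 77]
  [22, 48, 98, 1, ∞, 61]
  [77, 60, 43, -∞, 3, ∞]
D(1):
  [∞, -∞, 38, 9, 88, 6]
  [71, ∞, 38, 32, 86, 64]
  [-∞, 10, ∞, 4, 43, 26]
  [-∞, 26, 88, ∞, 56, 77]
  [22, 48, 98, 9, ∞, 61]
  [77, 60, 43, 9, 77, ∞]
D(2):
  [∞, -∞, 38, 9, 88, 6]
  [71, ∞, 38, 32, 86, 64]
  [10, 10, ∞, 10, 43, 26]
  [26, 26, 88, ∞, 56, 77]
  [48, 48, 98, 32, ∞, 61]
  [77, 60, 43, 32, 77, ∞]
D(3):
  [∞, 10, 38, 10, 88, 26]
  [71, ∞, 38, 32, 86, 64]
  [10, 10, ∞, 10, 43, 26]
  [26, 26, 88, ∞, 56, 77]
  [48, 48, 98, 32, ∞, 61]
  [77, 60, 43, 32, 77, ∞]
D(4):
  [∞, 10, 38, 10, 88, 26]
  [71, ∞, 38, 32, 86, 64]
  [10, 10, ∞, 10, 43, 26]
  [26, 26, 88, ∞, 56, 77]
  [48, 48, 98, 32, ∞, 61]
  [77, 60, 43, 32, 77, ∞]
D(5):
  [∞, 48, 88, 32, 88, 61]
  [71, ∞, 86, 32, 86, 64]
  [43, 43, ∞, 32, 43, 43]
  [48, 48, 88, ∞, 56, 77]
  [48, 48, 98, 32, ∞, 61]
  [77, 60, 77, 32, 77, ∞]
D(6):
  [∞, 60, 88, 32, 88, 61]
  [71, ∞, 86, 32, 86, 64]
  [43, 43, ∞, 32, 43, 43]
  [77, 60, 88, ∞, 77, 77]
  [61, 60, 98, 32, ∞, 61]
  [77, 60, 77, 32, 77, ∞]
Answer: C*[2][4] = 32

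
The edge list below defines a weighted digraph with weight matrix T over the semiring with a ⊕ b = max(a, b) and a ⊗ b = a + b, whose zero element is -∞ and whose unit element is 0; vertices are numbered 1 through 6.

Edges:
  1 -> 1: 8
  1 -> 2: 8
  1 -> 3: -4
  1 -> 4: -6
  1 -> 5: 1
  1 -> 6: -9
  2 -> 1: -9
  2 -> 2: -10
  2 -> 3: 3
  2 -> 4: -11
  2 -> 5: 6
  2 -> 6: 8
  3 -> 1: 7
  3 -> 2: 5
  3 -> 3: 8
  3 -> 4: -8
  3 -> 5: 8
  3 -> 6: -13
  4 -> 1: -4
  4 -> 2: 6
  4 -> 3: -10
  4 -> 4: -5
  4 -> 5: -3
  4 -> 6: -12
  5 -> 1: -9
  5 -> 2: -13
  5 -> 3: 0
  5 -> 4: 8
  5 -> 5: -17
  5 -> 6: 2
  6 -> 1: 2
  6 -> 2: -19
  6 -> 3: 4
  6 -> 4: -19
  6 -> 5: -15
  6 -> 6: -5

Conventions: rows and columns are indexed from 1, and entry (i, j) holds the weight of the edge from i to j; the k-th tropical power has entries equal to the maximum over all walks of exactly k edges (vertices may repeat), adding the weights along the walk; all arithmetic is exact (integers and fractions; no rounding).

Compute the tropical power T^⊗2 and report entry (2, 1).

T^⊗2:
  [16, 16, 11, 9, 14, 16]
  [10, 8, 12, 14, 11, 8]
  [15, 15, 16, 16, 16, 13]
  [4, 4, 9, 5, 12, 14]
  [7, 14, 8, 3, 8, -3]
  [11, 10, 12, -4, 12, -7]
Key observation: the optimum is the walk 2->3->1, with weight 3 + 7 = 10.
Optimal value attained by: walk 2->3->1.
Answer: (T^⊗2)[2][1] = 10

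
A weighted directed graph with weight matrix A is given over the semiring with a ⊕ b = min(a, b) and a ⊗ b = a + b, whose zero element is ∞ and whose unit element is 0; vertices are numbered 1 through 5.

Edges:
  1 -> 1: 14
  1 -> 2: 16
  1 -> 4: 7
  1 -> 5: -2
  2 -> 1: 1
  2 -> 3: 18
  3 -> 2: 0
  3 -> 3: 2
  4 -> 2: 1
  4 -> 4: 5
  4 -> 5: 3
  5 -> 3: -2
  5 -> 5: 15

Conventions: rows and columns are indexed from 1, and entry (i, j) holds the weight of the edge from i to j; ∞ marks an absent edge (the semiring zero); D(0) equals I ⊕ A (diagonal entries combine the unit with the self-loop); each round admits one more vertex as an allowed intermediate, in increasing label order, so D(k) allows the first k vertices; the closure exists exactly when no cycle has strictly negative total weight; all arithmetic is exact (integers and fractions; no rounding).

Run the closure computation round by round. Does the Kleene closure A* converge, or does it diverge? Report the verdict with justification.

D(0):
  [0, 16, ∞, 7, -2]
  [1, 0, 18, ∞, ∞]
  [∞, 0, 0, ∞, ∞]
  [∞, 1, ∞, 0, 3]
  [∞, ∞, -2, ∞, 0]
D(1):
  [0, 16, ∞, 7, -2]
  [1, 0, 18, 8, -1]
  [∞, 0, 0, ∞, ∞]
  [∞, 1, ∞, 0, 3]
  [∞, ∞, -2, ∞, 0]
D(2):
  [0, 16, 34, 7, -2]
  [1, 0, 18, 8, -1]
  [1, 0, 0, 8, -1]
  [2, 1, 19, 0, 0]
  [∞, ∞, -2, ∞, 0]
Detection: at round 3, diagonal entry (5, 5) turns strictly negative.
Key observation: the cycle 5->3->2->1->5 has total weight (-2) + 0 + 1 + (-2), which is strictly negative.
Answer: DIVERGES — negative cycle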